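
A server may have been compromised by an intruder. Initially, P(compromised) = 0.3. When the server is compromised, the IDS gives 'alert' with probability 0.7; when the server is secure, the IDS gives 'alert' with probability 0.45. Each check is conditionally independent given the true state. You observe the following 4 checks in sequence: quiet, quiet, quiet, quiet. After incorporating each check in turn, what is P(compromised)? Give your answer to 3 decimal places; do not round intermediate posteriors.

After 'quiet': P(compromised) = 0.3·0.3000 / (0.3·0.3000 + 0.55·0.7000) ≈ 0.1895
After 'quiet': P(compromised) = 0.3·0.1895 / (0.3·0.1895 + 0.55·0.8105) ≈ 0.1131
After 'quiet': P(compromised) = 0.3·0.1131 / (0.3·0.1131 + 0.55·0.8869) ≈ 0.0650
After 'quiet': P(compromised) = 0.3·0.0650 / (0.3·0.0650 + 0.55·0.9350) ≈ 0.0365

0.037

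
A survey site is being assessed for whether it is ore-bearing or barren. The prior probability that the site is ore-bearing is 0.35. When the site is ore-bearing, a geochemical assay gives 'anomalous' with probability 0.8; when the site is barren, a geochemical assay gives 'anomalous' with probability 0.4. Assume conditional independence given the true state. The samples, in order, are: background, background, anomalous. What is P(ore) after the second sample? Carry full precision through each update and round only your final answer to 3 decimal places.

After 'background': P(ore) = 0.2·0.3500 / (0.2·0.3500 + 0.6·0.6500) ≈ 0.1522
After 'background': P(ore) = 0.2·0.1522 / (0.2·0.1522 + 0.6·0.8478) ≈ 0.0565

0.056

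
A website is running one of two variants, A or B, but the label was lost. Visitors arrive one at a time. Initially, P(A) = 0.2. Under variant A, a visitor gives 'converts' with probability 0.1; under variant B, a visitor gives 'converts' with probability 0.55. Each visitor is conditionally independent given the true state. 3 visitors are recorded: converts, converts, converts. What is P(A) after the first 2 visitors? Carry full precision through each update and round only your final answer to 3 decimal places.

0.008

After 'converts': P(A) = 0.1·0.2000 / (0.1·0.2000 + 0.55·0.8000) ≈ 0.0435
After 'converts': P(A) = 0.1·0.0435 / (0.1·0.0435 + 0.55·0.9565) ≈ 0.0082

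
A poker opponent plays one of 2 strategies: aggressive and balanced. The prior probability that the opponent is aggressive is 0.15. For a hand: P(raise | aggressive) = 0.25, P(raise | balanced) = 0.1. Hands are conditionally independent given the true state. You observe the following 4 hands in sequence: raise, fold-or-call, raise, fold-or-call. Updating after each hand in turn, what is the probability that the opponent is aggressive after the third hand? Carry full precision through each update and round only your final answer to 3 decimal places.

0.479

Apply Bayes' rule sequentially, carrying P(aggressive) forward.
After 'raise': P(aggressive) = 0.25·0.1500 / (0.25·0.1500 + 0.1·0.8500) ≈ 0.3061
After 'fold-or-call': P(aggressive) = 0.75·0.3061 / (0.75·0.3061 + 0.9·0.6939) ≈ 0.2688
After 'raise': P(aggressive) = 0.25·0.2688 / (0.25·0.2688 + 0.1·0.7312) ≈ 0.4789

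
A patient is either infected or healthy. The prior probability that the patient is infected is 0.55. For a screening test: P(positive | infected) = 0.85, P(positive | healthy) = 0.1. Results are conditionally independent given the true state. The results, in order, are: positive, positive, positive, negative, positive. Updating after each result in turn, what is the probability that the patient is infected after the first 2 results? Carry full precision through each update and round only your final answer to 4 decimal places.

0.9888

After 'positive': P(infected) = 0.85·0.5500 / (0.85·0.5500 + 0.1·0.4500) ≈ 0.9122
After 'positive': P(infected) = 0.85·0.9122 / (0.85·0.9122 + 0.1·0.0878) ≈ 0.9888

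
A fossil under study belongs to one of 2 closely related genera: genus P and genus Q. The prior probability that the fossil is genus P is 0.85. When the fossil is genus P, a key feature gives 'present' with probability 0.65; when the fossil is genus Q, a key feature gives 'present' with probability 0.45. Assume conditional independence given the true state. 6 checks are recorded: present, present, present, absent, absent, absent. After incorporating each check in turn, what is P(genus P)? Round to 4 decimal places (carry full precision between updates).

0.8148

After 'present': P(genus P) = 0.65·0.8500 / (0.65·0.8500 + 0.45·0.1500) ≈ 0.8911
After 'present': P(genus P) = 0.65·0.8911 / (0.65·0.8911 + 0.45·0.1089) ≈ 0.9220
After 'present': P(genus P) = 0.65·0.9220 / (0.65·0.9220 + 0.45·0.0780) ≈ 0.9447
After 'absent': P(genus P) = 0.35·0.9447 / (0.35·0.9447 + 0.55·0.0553) ≈ 0.9157
After 'absent': P(genus P) = 0.35·0.9157 / (0.35·0.9157 + 0.55·0.0843) ≈ 0.8737
After 'absent': P(genus P) = 0.35·0.8737 / (0.35·0.8737 + 0.55·0.1263) ≈ 0.8148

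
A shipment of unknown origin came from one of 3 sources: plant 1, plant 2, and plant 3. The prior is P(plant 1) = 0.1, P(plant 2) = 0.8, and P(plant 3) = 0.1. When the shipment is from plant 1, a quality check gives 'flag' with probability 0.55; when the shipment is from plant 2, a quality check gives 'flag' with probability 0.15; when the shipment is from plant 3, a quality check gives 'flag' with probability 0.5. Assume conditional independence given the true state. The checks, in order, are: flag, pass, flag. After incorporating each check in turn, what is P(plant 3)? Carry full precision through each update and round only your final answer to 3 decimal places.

After 'flag': normaliser = 0.55·0.1000 + 0.15·0.8000 + 0.5·0.1000; P(plant 1) ≈ 0.2444, P(plant 2) ≈ 0.5333, P(plant 3) ≈ 0.2222
After 'pass': normaliser = 0.45·0.2444 + 0.85·0.5333 + 0.5·0.2222; P(plant 1) ≈ 0.1631, P(plant 2) ≈ 0.6722, P(plant 3) ≈ 0.1647
After 'flag': normaliser = 0.55·0.1631 + 0.15·0.6722 + 0.5·0.1647; P(plant 1) ≈ 0.3287, P(plant 2) ≈ 0.3695, P(plant 3) ≈ 0.3018

0.302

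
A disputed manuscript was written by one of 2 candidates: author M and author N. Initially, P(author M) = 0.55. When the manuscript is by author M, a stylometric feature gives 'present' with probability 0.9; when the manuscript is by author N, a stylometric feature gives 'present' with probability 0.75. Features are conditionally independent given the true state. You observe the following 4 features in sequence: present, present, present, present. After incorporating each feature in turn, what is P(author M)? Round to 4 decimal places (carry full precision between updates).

0.7171

After 'present': P(author M) = 0.9·0.5500 / (0.9·0.5500 + 0.75·0.4500) ≈ 0.5946
After 'present': P(author M) = 0.9·0.5946 / (0.9·0.5946 + 0.75·0.4054) ≈ 0.6377
After 'present': P(author M) = 0.9·0.6377 / (0.9·0.6377 + 0.75·0.3623) ≈ 0.6787
After 'present': P(author M) = 0.9·0.6787 / (0.9·0.6787 + 0.75·0.3213) ≈ 0.7171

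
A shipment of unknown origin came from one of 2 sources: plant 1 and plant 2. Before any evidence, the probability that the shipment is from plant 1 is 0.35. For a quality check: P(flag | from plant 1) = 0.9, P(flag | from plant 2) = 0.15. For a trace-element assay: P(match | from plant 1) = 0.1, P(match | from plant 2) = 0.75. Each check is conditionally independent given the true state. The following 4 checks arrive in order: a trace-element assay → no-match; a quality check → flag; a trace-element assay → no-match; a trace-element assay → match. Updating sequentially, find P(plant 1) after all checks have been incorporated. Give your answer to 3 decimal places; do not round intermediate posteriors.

0.848

After a trace-element assay='no-match': P(plant 1) = 0.9·0.3500 / (0.9·0.3500 + 0.25·0.6500) ≈ 0.6597
After a quality check='flag': P(plant 1) = 0.9·0.6597 / (0.9·0.6597 + 0.15·0.3403) ≈ 0.9208
After a trace-element assay='no-match': P(plant 1) = 0.9·0.9208 / (0.9·0.9208 + 0.25·0.0792) ≈ 0.9767
After a trace-element assay='match': P(plant 1) = 0.1·0.9767 / (0.1·0.9767 + 0.75·0.0233) ≈ 0.8481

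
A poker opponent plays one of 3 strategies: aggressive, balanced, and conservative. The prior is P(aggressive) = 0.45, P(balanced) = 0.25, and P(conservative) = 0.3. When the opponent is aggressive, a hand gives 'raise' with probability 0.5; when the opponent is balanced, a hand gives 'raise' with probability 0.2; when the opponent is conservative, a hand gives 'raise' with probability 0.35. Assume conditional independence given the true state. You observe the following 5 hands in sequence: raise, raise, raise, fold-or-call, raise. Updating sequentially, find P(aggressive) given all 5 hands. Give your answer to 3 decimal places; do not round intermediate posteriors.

After 'raise': normaliser = 0.5·0.4500 + 0.2·0.2500 + 0.35·0.3000; P(aggressive) ≈ 0.5921, P(balanced) ≈ 0.1316, P(conservative) ≈ 0.2763
After 'raise': normaliser = 0.5·0.5921 + 0.2·0.1316 + 0.35·0.2763; P(aggressive) ≈ 0.7064, P(balanced) ≈ 0.0628, P(conservative) ≈ 0.2308
After 'raise': normaliser = 0.5·0.7064 + 0.2·0.0628 + 0.35·0.2308; P(aggressive) ≈ 0.7910, P(balanced) ≈ 0.0281, P(conservative) ≈ 0.1809
After 'fold-or-call': normaliser = 0.5·0.7910 + 0.8·0.0281 + 0.65·0.1809; P(aggressive) ≈ 0.7385, P(balanced) ≈ 0.0420, P(conservative) ≈ 0.2195
After 'raise': normaliser = 0.5·0.7385 + 0.2·0.0420 + 0.35·0.2195; P(aggressive) ≈ 0.8125, P(balanced) ≈ 0.0185, P(conservative) ≈ 0.1691

0.812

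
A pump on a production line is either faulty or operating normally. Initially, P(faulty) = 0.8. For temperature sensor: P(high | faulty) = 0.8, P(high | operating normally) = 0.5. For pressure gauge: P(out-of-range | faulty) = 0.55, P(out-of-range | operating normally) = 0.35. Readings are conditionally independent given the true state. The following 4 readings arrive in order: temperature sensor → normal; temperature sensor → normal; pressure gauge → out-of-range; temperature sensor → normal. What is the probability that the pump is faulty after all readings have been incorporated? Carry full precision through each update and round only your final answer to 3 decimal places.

After temperature sensor='normal': P(faulty) = 0.2·0.8000 / (0.2·0.8000 + 0.5·0.2000) ≈ 0.6154
After temperature sensor='normal': P(faulty) = 0.2·0.6154 / (0.2·0.6154 + 0.5·0.3846) ≈ 0.3902
After pressure gauge='out-of-range': P(faulty) = 0.55·0.3902 / (0.55·0.3902 + 0.35·0.6098) ≈ 0.5014
After temperature sensor='normal': P(faulty) = 0.2·0.5014 / (0.2·0.5014 + 0.5·0.4986) ≈ 0.2869

0.287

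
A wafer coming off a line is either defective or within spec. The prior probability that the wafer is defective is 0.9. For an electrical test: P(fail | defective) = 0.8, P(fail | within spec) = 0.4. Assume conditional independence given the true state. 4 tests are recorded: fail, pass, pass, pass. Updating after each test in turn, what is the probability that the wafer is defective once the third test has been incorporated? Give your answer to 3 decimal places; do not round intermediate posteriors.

0.667

After 'fail': P(defective) = 0.8·0.9000 / (0.8·0.9000 + 0.4·0.1000) ≈ 0.9474
After 'pass': P(defective) = 0.2·0.9474 / (0.2·0.9474 + 0.6·0.0526) ≈ 0.8571
After 'pass': P(defective) = 0.2·0.8571 / (0.2·0.8571 + 0.6·0.1429) ≈ 0.6667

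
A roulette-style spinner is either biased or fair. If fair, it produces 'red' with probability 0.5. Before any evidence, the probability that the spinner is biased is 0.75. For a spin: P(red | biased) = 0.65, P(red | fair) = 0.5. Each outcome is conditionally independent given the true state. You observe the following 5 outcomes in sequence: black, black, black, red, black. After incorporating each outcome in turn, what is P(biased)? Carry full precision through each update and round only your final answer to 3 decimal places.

0.484

After 'black': P(biased) = 0.35·0.7500 / (0.35·0.7500 + 0.5·0.2500) ≈ 0.6774
After 'black': P(biased) = 0.35·0.6774 / (0.35·0.6774 + 0.5·0.3226) ≈ 0.5951
After 'black': P(biased) = 0.35·0.5951 / (0.35·0.5951 + 0.5·0.4049) ≈ 0.5071
After 'red': P(biased) = 0.65·0.5071 / (0.65·0.5071 + 0.5·0.4929) ≈ 0.5722
After 'black': P(biased) = 0.35·0.5722 / (0.35·0.5722 + 0.5·0.4278) ≈ 0.4836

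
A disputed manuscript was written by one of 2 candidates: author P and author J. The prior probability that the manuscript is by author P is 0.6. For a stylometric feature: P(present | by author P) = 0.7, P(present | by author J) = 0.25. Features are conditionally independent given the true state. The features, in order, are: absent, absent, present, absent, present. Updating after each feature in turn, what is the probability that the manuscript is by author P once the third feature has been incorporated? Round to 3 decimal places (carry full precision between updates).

0.402

After 'absent': P(author P) = 0.3·0.6000 / (0.3·0.6000 + 0.75·0.4000) ≈ 0.3750
After 'absent': P(author P) = 0.3·0.3750 / (0.3·0.3750 + 0.75·0.6250) ≈ 0.1935
After 'present': P(author P) = 0.7·0.1935 / (0.7·0.1935 + 0.25·0.8065) ≈ 0.4019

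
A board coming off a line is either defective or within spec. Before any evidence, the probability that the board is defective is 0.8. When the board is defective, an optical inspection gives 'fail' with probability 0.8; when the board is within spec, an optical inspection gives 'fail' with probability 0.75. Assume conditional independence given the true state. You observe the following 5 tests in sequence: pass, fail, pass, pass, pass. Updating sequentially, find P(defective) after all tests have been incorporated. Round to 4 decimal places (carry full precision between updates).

After 'pass': P(defective) = 0.2·0.8000 / (0.2·0.8000 + 0.25·0.2000) ≈ 0.7619
After 'fail': P(defective) = 0.8·0.7619 / (0.8·0.7619 + 0.75·0.2381) ≈ 0.7734
After 'pass': P(defective) = 0.2·0.7734 / (0.2·0.7734 + 0.25·0.2266) ≈ 0.7320
After 'pass': P(defective) = 0.2·0.7320 / (0.2·0.7320 + 0.25·0.2680) ≈ 0.6860
After 'pass': P(defective) = 0.2·0.6860 / (0.2·0.6860 + 0.25·0.3140) ≈ 0.6360

0.6360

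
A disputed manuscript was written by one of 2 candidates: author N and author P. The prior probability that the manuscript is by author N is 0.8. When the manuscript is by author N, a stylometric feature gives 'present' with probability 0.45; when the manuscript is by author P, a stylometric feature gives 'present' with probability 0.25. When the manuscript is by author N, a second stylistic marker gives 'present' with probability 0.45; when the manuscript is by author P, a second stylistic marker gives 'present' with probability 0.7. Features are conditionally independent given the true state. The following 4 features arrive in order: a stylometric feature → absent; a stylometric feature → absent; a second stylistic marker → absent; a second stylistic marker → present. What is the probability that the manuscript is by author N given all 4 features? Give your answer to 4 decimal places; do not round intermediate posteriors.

0.7171

Each posterior becomes the prior for the next update.
After a stylometric feature='absent': P(author N) = 0.55·0.8000 / (0.55·0.8000 + 0.75·0.2000) ≈ 0.7458
After a stylometric feature='absent': P(author N) = 0.55·0.7458 / (0.55·0.7458 + 0.75·0.2542) ≈ 0.6827
After a second stylistic marker='absent': P(author N) = 0.55·0.6827 / (0.55·0.6827 + 0.3·0.3173) ≈ 0.7977
After a second stylistic marker='present': P(author N) = 0.45·0.7977 / (0.45·0.7977 + 0.7·0.2023) ≈ 0.7171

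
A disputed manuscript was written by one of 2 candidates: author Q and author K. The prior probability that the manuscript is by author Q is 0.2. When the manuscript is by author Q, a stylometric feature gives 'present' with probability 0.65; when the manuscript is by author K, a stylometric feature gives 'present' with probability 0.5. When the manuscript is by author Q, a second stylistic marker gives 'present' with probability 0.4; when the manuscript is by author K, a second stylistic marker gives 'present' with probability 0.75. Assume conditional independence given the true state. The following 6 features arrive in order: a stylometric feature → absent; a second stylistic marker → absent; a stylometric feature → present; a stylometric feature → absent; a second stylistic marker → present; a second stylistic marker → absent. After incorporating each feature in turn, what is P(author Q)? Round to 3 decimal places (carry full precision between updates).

Each posterior becomes the prior for the next update.
After a stylometric feature='absent': P(author Q) = 0.35·0.2000 / (0.35·0.2000 + 0.5·0.8000) ≈ 0.1489
After a second stylistic marker='absent': P(author Q) = 0.6·0.1489 / (0.6·0.1489 + 0.25·0.8511) ≈ 0.2958
After a stylometric feature='present': P(author Q) = 0.65·0.2958 / (0.65·0.2958 + 0.5·0.7042) ≈ 0.3532
After a stylometric feature='absent': P(author Q) = 0.35·0.3532 / (0.35·0.3532 + 0.5·0.6468) ≈ 0.2765
After a second stylistic marker='present': P(author Q) = 0.4·0.2765 / (0.4·0.2765 + 0.75·0.7235) ≈ 0.1693
After a second stylistic marker='absent': P(author Q) = 0.6·0.1693 / (0.6·0.1693 + 0.25·0.8307) ≈ 0.3285

0.329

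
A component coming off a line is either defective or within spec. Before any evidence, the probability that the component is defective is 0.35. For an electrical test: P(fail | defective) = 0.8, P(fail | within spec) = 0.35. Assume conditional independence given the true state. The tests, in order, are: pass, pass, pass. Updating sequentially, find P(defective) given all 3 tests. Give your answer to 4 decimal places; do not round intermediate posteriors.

After 'pass': P(defective) = 0.2·0.3500 / (0.2·0.3500 + 0.65·0.6500) ≈ 0.1421
After 'pass': P(defective) = 0.2·0.1421 / (0.2·0.1421 + 0.65·0.8579) ≈ 0.0485
After 'pass': P(defective) = 0.2·0.0485 / (0.2·0.0485 + 0.65·0.9515) ≈ 0.0154

0.0154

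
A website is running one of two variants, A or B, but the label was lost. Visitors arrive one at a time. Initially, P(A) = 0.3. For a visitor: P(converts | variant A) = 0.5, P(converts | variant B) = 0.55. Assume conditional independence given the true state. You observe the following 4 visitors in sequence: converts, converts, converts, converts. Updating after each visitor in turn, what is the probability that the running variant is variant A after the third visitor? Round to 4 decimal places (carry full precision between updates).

After 'converts': P(A) = 0.5·0.3000 / (0.5·0.3000 + 0.55·0.7000) ≈ 0.2804
After 'converts': P(A) = 0.5·0.2804 / (0.5·0.2804 + 0.55·0.7196) ≈ 0.2616
After 'converts': P(A) = 0.5·0.2616 / (0.5·0.2616 + 0.55·0.7384) ≈ 0.2436

0.2436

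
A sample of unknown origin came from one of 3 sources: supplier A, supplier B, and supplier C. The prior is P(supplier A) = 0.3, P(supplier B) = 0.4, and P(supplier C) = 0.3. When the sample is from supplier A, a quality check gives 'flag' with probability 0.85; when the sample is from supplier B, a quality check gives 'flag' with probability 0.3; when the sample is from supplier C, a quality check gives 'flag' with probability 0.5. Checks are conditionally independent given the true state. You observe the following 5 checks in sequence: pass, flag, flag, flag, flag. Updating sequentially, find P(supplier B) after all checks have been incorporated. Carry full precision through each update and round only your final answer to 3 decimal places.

0.065

Each posterior becomes the prior for the next update.
After 'pass': normaliser = 0.15·0.3000 + 0.7·0.4000 + 0.5·0.3000; P(supplier A) ≈ 0.0947, P(supplier B) ≈ 0.5895, P(supplier C) ≈ 0.3158
After 'flag': normaliser = 0.85·0.0947 + 0.3·0.5895 + 0.5·0.3158; P(supplier A) ≈ 0.1939, P(supplier B) ≈ 0.4259, P(supplier C) ≈ 0.3802
After 'flag': normaliser = 0.85·0.1939 + 0.3·0.4259 + 0.5·0.3802; P(supplier A) ≈ 0.3415, P(supplier B) ≈ 0.2647, P(supplier C) ≈ 0.3939
After 'flag': normaliser = 0.85·0.3415 + 0.3·0.2647 + 0.5·0.3939; P(supplier A) ≈ 0.5123, P(supplier B) ≈ 0.1401, P(supplier C) ≈ 0.3476
After 'flag': normaliser = 0.85·0.5123 + 0.3·0.1401 + 0.5·0.3476; P(supplier A) ≈ 0.6686, P(supplier B) ≈ 0.0646, P(supplier C) ≈ 0.2668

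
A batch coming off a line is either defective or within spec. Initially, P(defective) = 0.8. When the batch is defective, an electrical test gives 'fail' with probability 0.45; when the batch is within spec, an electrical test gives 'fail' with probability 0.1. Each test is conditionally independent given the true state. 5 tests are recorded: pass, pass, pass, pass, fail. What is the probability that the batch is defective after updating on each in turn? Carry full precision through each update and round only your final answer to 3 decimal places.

After 'pass': P(defective) = 0.55·0.8000 / (0.55·0.8000 + 0.9·0.2000) ≈ 0.7097
After 'pass': P(defective) = 0.55·0.7097 / (0.55·0.7097 + 0.9·0.2903) ≈ 0.5990
After 'pass': P(defective) = 0.55·0.5990 / (0.55·0.5990 + 0.9·0.4010) ≈ 0.4772
After 'pass': P(defective) = 0.55·0.4772 / (0.55·0.4772 + 0.9·0.5228) ≈ 0.3581
After 'fail': P(defective) = 0.45·0.3581 / (0.45·0.3581 + 0.1·0.6419) ≈ 0.7151

0.715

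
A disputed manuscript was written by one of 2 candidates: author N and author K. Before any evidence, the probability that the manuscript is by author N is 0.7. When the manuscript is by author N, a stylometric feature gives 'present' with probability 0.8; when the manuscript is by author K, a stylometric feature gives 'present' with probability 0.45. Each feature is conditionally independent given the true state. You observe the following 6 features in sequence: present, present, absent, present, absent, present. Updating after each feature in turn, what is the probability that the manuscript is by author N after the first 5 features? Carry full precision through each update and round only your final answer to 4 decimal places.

After 'present': P(author N) = 0.8·0.7000 / (0.8·0.7000 + 0.45·0.3000) ≈ 0.8058
After 'present': P(author N) = 0.8·0.8058 / (0.8·0.8058 + 0.45·0.1942) ≈ 0.8806
After 'absent': P(author N) = 0.2·0.8806 / (0.2·0.8806 + 0.55·0.1194) ≈ 0.7284
After 'present': P(author N) = 0.8·0.7284 / (0.8·0.7284 + 0.45·0.2716) ≈ 0.8266
After 'absent': P(author N) = 0.2·0.8266 / (0.2·0.8266 + 0.55·0.1734) ≈ 0.6342

0.6342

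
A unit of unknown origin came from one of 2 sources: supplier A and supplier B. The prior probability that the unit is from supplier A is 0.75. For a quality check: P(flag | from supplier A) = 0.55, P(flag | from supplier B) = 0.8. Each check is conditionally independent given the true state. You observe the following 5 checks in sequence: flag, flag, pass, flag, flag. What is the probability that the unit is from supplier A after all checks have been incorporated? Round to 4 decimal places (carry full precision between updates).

Apply Bayes' rule sequentially, carrying P(supplier A) forward.
After 'flag': P(supplier A) = 0.55·0.7500 / (0.55·0.7500 + 0.8·0.2500) ≈ 0.6735
After 'flag': P(supplier A) = 0.55·0.6735 / (0.55·0.6735 + 0.8·0.3265) ≈ 0.5864
After 'pass': P(supplier A) = 0.45·0.5864 / (0.45·0.5864 + 0.2·0.4136) ≈ 0.7614
After 'flag': P(supplier A) = 0.55·0.7614 / (0.55·0.7614 + 0.8·0.2386) ≈ 0.6869
After 'flag': P(supplier A) = 0.55·0.6869 / (0.55·0.6869 + 0.8·0.3131) ≈ 0.6013

0.6013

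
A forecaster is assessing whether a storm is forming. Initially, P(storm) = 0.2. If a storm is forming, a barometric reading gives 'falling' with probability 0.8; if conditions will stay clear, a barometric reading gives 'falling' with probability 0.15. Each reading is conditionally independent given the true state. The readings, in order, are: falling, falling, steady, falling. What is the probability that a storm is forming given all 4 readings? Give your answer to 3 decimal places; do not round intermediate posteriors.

After 'falling': P(storm) = 0.8·0.2000 / (0.8·0.2000 + 0.15·0.8000) ≈ 0.5714
After 'falling': P(storm) = 0.8·0.5714 / (0.8·0.5714 + 0.15·0.4286) ≈ 0.8767
After 'steady': P(storm) = 0.2·0.8767 / (0.2·0.8767 + 0.85·0.1233) ≈ 0.6259
After 'falling': P(storm) = 0.8·0.6259 / (0.8·0.6259 + 0.15·0.3741) ≈ 0.8992

0.899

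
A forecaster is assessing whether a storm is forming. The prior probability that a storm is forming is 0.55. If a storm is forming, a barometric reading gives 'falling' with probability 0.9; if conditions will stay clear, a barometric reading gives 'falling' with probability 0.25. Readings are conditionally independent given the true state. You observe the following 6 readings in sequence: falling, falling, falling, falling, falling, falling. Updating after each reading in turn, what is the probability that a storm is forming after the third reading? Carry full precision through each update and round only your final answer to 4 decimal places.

0.9828

After 'falling': P(storm) = 0.9·0.5500 / (0.9·0.5500 + 0.25·0.4500) ≈ 0.8148
After 'falling': P(storm) = 0.9·0.8148 / (0.9·0.8148 + 0.25·0.1852) ≈ 0.9406
After 'falling': P(storm) = 0.9·0.9406 / (0.9·0.9406 + 0.25·0.0594) ≈ 0.9828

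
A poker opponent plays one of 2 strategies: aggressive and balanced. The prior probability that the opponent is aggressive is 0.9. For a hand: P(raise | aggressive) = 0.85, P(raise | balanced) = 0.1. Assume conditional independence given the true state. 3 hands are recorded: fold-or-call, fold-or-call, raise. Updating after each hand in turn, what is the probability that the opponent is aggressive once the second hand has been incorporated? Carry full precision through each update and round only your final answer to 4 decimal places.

0.2000

After 'fold-or-call': P(aggressive) = 0.15·0.9000 / (0.15·0.9000 + 0.9·0.1000) ≈ 0.6000
After 'fold-or-call': P(aggressive) = 0.15·0.6000 / (0.15·0.6000 + 0.9·0.4000) ≈ 0.2000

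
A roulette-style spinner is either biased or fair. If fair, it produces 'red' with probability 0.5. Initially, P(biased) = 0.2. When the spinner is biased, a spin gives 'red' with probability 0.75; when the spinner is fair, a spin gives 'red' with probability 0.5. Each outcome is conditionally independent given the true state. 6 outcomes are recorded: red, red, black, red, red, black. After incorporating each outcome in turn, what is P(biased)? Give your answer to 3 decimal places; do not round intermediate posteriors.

0.240

Apply Bayes' rule sequentially, carrying P(biased) forward.
After 'red': P(biased) = 0.75·0.2000 / (0.75·0.2000 + 0.5·0.8000) ≈ 0.2727
After 'red': P(biased) = 0.75·0.2727 / (0.75·0.2727 + 0.5·0.7273) ≈ 0.3600
After 'black': P(biased) = 0.25·0.3600 / (0.25·0.3600 + 0.5·0.6400) ≈ 0.2195
After 'red': P(biased) = 0.75·0.2195 / (0.75·0.2195 + 0.5·0.7805) ≈ 0.2967
After 'red': P(biased) = 0.75·0.2967 / (0.75·0.2967 + 0.5·0.7033) ≈ 0.3876
After 'black': P(biased) = 0.25·0.3876 / (0.25·0.3876 + 0.5·0.6124) ≈ 0.2404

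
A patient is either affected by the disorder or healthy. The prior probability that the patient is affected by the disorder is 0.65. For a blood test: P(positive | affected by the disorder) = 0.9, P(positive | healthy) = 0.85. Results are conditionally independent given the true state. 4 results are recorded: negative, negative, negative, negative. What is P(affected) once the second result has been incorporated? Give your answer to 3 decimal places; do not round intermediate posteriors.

0.452

After 'negative': P(affected) = 0.1·0.6500 / (0.1·0.6500 + 0.15·0.3500) ≈ 0.5532
After 'negative': P(affected) = 0.1·0.5532 / (0.1·0.5532 + 0.15·0.4468) ≈ 0.4522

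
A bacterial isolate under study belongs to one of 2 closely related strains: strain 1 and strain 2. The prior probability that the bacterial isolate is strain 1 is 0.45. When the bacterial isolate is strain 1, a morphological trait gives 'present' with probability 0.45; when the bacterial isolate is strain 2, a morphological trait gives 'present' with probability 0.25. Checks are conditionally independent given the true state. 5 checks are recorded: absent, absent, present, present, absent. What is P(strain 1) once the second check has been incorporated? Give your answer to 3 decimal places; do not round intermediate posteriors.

After 'absent': P(strain 1) = 0.55·0.4500 / (0.55·0.4500 + 0.75·0.5500) ≈ 0.3750
After 'absent': P(strain 1) = 0.55·0.3750 / (0.55·0.3750 + 0.75·0.6250) ≈ 0.3056

0.306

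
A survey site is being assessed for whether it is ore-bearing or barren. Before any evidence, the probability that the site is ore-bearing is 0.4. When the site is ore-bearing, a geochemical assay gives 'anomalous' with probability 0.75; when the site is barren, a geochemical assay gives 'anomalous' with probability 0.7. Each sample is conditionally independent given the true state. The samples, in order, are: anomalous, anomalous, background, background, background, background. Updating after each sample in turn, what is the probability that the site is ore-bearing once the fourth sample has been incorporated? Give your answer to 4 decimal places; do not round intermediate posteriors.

0.3470

After 'anomalous': P(ore) = 0.75·0.4000 / (0.75·0.4000 + 0.7·0.6000) ≈ 0.4167
After 'anomalous': P(ore) = 0.75·0.4167 / (0.75·0.4167 + 0.7·0.5833) ≈ 0.4335
After 'background': P(ore) = 0.25·0.4335 / (0.25·0.4335 + 0.3·0.5665) ≈ 0.3894
After 'background': P(ore) = 0.25·0.3894 / (0.25·0.3894 + 0.3·0.6106) ≈ 0.3470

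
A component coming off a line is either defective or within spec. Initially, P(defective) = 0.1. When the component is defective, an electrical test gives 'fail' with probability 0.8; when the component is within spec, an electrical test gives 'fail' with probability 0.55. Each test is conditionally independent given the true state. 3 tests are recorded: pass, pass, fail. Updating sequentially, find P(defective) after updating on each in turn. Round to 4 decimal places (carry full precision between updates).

0.0309

After 'pass': P(defective) = 0.2·0.1000 / (0.2·0.1000 + 0.45·0.9000) ≈ 0.0471
After 'pass': P(defective) = 0.2·0.0471 / (0.2·0.0471 + 0.45·0.9529) ≈ 0.0215
After 'fail': P(defective) = 0.8·0.0215 / (0.8·0.0215 + 0.55·0.9785) ≈ 0.0309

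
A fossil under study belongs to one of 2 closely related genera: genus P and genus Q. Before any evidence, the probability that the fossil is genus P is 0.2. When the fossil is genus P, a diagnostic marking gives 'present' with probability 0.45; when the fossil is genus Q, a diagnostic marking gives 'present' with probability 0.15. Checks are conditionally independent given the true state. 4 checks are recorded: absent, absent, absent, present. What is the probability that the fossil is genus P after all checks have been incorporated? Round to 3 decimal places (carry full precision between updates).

0.169

After 'absent': P(genus P) = 0.55·0.2000 / (0.55·0.2000 + 0.85·0.8000) ≈ 0.1392
After 'absent': P(genus P) = 0.55·0.1392 / (0.55·0.1392 + 0.85·0.8608) ≈ 0.0948
After 'absent': P(genus P) = 0.55·0.0948 / (0.55·0.0948 + 0.85·0.9052) ≈ 0.0634
After 'present': P(genus P) = 0.45·0.0634 / (0.45·0.0634 + 0.15·0.9366) ≈ 0.1689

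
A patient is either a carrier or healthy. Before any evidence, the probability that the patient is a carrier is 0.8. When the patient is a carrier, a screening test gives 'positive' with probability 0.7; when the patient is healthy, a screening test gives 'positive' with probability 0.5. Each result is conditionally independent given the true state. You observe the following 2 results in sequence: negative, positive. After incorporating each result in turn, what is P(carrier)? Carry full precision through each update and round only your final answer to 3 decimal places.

0.771

After 'negative': P(carrier) = 0.3·0.8000 / (0.3·0.8000 + 0.5·0.2000) ≈ 0.7059
After 'positive': P(carrier) = 0.7·0.7059 / (0.7·0.7059 + 0.5·0.2941) ≈ 0.7706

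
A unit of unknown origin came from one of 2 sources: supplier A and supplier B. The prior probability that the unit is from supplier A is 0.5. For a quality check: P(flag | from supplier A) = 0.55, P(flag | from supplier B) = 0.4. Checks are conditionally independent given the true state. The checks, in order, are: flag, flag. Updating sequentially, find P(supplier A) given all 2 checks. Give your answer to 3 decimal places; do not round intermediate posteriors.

0.654

After 'flag': P(supplier A) = 0.55·0.5000 / (0.55·0.5000 + 0.4·0.5000) ≈ 0.5789
After 'flag': P(supplier A) = 0.55·0.5789 / (0.55·0.5789 + 0.4·0.4211) ≈ 0.6541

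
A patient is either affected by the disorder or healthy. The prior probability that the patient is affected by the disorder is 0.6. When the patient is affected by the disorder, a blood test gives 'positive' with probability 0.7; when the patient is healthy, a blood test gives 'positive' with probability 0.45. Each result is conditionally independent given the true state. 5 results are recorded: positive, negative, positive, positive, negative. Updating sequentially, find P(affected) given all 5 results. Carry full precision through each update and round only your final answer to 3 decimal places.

0.627

Apply Bayes' rule sequentially, carrying P(affected) forward.
After 'positive': P(affected) = 0.7·0.6000 / (0.7·0.6000 + 0.45·0.4000) ≈ 0.7000
After 'negative': P(affected) = 0.3·0.7000 / (0.3·0.7000 + 0.55·0.3000) ≈ 0.5600
After 'positive': P(affected) = 0.7·0.5600 / (0.7·0.5600 + 0.45·0.4400) ≈ 0.6644
After 'positive': P(affected) = 0.7·0.6644 / (0.7·0.6644 + 0.45·0.3356) ≈ 0.7549
After 'negative': P(affected) = 0.3·0.7549 / (0.3·0.7549 + 0.55·0.2451) ≈ 0.6268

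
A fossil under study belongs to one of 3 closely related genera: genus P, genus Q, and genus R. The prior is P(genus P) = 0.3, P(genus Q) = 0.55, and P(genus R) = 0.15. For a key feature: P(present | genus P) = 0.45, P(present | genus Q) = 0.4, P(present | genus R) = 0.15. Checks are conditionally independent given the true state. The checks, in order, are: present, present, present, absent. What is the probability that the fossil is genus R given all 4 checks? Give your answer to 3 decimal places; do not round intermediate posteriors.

Each posterior becomes the prior for the next update.
After 'present': normaliser = 0.45·0.3000 + 0.4·0.5500 + 0.15·0.1500; P(genus P) ≈ 0.3576, P(genus Q) ≈ 0.5828, P(genus R) ≈ 0.0596
After 'present': normaliser = 0.45·0.3576 + 0.4·0.5828 + 0.15·0.0596; P(genus P) ≈ 0.3993, P(genus Q) ≈ 0.5785, P(genus R) ≈ 0.0222
After 'present': normaliser = 0.45·0.3993 + 0.4·0.5785 + 0.15·0.0222; P(genus P) ≈ 0.4336, P(genus Q) ≈ 0.5583, P(genus R) ≈ 0.0080
After 'absent': normaliser = 0.55·0.4336 + 0.6·0.5583 + 0.85·0.0080; P(genus P) ≈ 0.4110, P(genus Q) ≈ 0.5773, P(genus R) ≈ 0.0118

0.012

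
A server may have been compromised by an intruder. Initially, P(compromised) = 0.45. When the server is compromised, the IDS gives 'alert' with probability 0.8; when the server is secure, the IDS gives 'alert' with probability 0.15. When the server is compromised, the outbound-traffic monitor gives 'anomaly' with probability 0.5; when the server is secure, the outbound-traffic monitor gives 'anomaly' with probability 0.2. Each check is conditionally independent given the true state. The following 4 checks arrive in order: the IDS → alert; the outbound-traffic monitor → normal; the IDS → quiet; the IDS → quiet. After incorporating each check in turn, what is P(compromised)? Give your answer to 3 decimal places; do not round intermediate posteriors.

After the IDS='alert': P(compromised) = 0.8·0.4500 / (0.8·0.4500 + 0.15·0.5500) ≈ 0.8136
After the outbound-traffic monitor='normal': P(compromised) = 0.5·0.8136 / (0.5·0.8136 + 0.8·0.1864) ≈ 0.7317
After the IDS='quiet': P(compromised) = 0.2·0.7317 / (0.2·0.7317 + 0.85·0.2683) ≈ 0.3909
After the IDS='quiet': P(compromised) = 0.2·0.3909 / (0.2·0.3909 + 0.85·0.6091) ≈ 0.1312

0.131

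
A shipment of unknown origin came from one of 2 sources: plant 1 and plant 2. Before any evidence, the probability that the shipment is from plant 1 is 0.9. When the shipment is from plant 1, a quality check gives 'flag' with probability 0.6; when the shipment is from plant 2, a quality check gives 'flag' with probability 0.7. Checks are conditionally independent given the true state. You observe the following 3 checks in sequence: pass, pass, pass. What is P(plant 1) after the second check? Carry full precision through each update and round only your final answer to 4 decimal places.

0.9412

After 'pass': P(plant 1) = 0.4·0.9000 / (0.4·0.9000 + 0.3·0.1000) ≈ 0.9231
After 'pass': P(plant 1) = 0.4·0.9231 / (0.4·0.9231 + 0.3·0.0769) ≈ 0.9412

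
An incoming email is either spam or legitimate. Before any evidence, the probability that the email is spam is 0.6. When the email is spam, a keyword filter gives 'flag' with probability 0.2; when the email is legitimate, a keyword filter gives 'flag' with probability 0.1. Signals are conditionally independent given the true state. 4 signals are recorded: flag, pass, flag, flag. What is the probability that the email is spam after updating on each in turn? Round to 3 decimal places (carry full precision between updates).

Apply Bayes' rule sequentially, carrying P(spam) forward.
After 'flag': P(spam) = 0.2·0.6000 / (0.2·0.6000 + 0.1·0.4000) ≈ 0.7500
After 'pass': P(spam) = 0.8·0.7500 / (0.8·0.7500 + 0.9·0.2500) ≈ 0.7273
After 'flag': P(spam) = 0.2·0.7273 / (0.2·0.7273 + 0.1·0.2727) ≈ 0.8421
After 'flag': P(spam) = 0.2·0.8421 / (0.2·0.8421 + 0.1·0.1579) ≈ 0.9143

0.914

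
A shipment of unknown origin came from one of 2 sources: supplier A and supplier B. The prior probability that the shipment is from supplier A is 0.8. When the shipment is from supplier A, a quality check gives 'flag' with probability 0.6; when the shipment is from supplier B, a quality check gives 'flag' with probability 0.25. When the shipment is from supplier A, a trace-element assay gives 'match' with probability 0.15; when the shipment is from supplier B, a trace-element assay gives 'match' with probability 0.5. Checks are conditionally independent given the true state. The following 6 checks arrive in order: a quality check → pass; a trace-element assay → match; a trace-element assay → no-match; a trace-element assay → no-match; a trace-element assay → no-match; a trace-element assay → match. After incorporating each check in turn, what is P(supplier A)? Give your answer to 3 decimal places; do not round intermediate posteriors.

After a quality check='pass': P(supplier A) = 0.4·0.8000 / (0.4·0.8000 + 0.75·0.2000) ≈ 0.6809
After a trace-element assay='match': P(supplier A) = 0.15·0.6809 / (0.15·0.6809 + 0.5·0.3191) ≈ 0.3902
After a trace-element assay='no-match': P(supplier A) = 0.85·0.3902 / (0.85·0.3902 + 0.5·0.6098) ≈ 0.5211
After a trace-element assay='no-match': P(supplier A) = 0.85·0.5211 / (0.85·0.5211 + 0.5·0.4789) ≈ 0.6491
After a trace-element assay='no-match': P(supplier A) = 0.85·0.6491 / (0.85·0.6491 + 0.5·0.3509) ≈ 0.7587
After a trace-element assay='match': P(supplier A) = 0.15·0.7587 / (0.15·0.7587 + 0.5·0.2413) ≈ 0.4854

0.485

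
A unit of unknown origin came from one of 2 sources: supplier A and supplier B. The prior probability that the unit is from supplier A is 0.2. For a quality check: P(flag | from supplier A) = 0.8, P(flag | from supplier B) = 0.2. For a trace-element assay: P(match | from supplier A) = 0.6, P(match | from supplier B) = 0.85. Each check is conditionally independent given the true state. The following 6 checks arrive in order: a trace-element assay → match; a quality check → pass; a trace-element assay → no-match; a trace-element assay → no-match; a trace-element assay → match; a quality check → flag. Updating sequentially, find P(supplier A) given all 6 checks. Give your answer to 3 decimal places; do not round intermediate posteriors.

0.470

After a trace-element assay='match': P(supplier A) = 0.6·0.2000 / (0.6·0.2000 + 0.85·0.8000) ≈ 0.1500
After a quality check='pass': P(supplier A) = 0.2·0.1500 / (0.2·0.1500 + 0.8·0.8500) ≈ 0.0423
After a trace-element assay='no-match': P(supplier A) = 0.4·0.0423 / (0.4·0.0423 + 0.15·0.9577) ≈ 0.1053
After a trace-element assay='no-match': P(supplier A) = 0.4·0.1053 / (0.4·0.1053 + 0.15·0.8947) ≈ 0.2388
After a trace-element assay='match': P(supplier A) = 0.6·0.2388 / (0.6·0.2388 + 0.85·0.7612) ≈ 0.1813
After a quality check='flag': P(supplier A) = 0.8·0.1813 / (0.8·0.1813 + 0.2·0.8187) ≈ 0.4697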